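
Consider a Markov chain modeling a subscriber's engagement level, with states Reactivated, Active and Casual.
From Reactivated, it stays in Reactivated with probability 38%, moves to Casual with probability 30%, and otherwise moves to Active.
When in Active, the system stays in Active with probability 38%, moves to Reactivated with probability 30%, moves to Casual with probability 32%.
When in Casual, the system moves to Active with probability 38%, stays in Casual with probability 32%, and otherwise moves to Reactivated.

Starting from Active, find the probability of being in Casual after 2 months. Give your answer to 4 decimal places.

Sum over the intermediate state after 1 month:
P = P(Active→Reactivated)·P(Reactivated→Casual) + P(Active→Active)·P(Active→Casual) + P(Active→Casual)·P(Casual→Casual)
  = 0.3×0.3 + 0.38×0.32 + 0.32×0.32
  = 0.0900 + 0.1216 + 0.1024 = 0.3140

0.3140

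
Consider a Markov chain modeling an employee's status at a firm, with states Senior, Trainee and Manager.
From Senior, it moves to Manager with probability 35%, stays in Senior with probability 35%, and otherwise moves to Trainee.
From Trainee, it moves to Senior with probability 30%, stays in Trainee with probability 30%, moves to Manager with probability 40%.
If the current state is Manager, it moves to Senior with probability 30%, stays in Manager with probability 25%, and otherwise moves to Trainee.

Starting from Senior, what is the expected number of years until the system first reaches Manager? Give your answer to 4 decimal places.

Let t(s) be the expected number of years to first reach Manager from state s, with t(Manager) = 0. Conditioning on the first year:
t(Senior) = 1 + 0.35·t(Senior) + 0.3·t(Trainee)
t(Trainee) = 1 + 0.3·t(Senior) + 0.3·t(Trainee)
Solving: t(Senior) = 2.7397, t(Trainee) = 2.6027.
Expected years from Senior to Manager: 2.7397.

2.7397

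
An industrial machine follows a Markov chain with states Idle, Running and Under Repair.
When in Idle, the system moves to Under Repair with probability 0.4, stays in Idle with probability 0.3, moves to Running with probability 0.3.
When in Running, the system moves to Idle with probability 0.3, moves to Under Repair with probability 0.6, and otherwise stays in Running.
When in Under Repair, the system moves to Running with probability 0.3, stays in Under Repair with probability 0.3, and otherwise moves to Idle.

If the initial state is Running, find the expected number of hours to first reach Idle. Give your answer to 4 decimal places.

2.8889

Let t(s) be the expected number of hours to first reach Idle from state s, with t(Idle) = 0. Conditioning on the first hour:
t(Running) = 1 + 0.1·t(Running) + 0.6·t(Under Repair)
t(Under Repair) = 1 + 0.3·t(Running) + 0.3·t(Under Repair)
Solving: t(Running) = 2.8889, t(Under Repair) = 2.6667.
Expected hours from Running to Idle: 2.8889.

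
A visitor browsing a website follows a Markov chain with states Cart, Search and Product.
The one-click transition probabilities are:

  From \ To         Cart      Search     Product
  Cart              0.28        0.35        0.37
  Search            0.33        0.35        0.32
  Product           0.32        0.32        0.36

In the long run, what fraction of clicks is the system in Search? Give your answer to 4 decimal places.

Let the stationary distribution be π with π = πP and π_1 + π_2 + π_3 = 1.
π_1 = 0.28·π_1 + 0.33·π_2 + 0.32·π_3
π_2 = 0.35·π_1 + 0.35·π_2 + 0.32·π_3
Solving with the normalization constraint gives π = (0.3110, 0.3395, 0.3495).
So the stationary probability of Search is 0.3395.

0.3395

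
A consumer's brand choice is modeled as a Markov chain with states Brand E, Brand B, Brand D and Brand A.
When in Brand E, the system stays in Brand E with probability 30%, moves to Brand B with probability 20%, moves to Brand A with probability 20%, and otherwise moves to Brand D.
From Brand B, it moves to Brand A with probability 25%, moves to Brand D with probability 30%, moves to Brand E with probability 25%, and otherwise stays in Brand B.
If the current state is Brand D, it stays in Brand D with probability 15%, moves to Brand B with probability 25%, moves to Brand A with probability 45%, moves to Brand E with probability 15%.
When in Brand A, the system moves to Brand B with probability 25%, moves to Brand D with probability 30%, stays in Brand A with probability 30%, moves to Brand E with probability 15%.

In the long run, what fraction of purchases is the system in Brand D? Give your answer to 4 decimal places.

Let the stationary distribution be π with π = πP and π_1 + π_2 + π_3 + π_4 = 1.
π_1 = 0.3·π_1 + 0.25·π_2 + 0.15·π_3 + 0.15·π_4
π_2 = 0.2·π_1 + 0.2·π_2 + 0.25·π_3 + 0.25·π_4
π_3 = 0.3·π_1 + 0.3·π_2 + 0.15·π_3 + 0.3·π_4
Solving with the normalization constraint gives π = (0.2033, 0.2284, 0.2609, 0.3074).
So the stationary probability of Brand D is 0.2609.

0.2609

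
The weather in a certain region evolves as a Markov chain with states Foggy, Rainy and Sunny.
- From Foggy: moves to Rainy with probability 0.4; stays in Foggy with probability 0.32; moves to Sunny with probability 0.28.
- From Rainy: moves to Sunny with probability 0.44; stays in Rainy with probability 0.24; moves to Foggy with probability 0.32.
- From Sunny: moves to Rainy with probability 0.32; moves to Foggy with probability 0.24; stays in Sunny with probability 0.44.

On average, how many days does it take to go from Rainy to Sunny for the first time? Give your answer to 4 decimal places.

2.5720

Let t(s) be the expected number of days to first reach Sunny from state s, with t(Sunny) = 0. Conditioning on the first day:
t(Foggy) = 1 + 0.32·t(Foggy) + 0.4·t(Rainy)
t(Rainy) = 1 + 0.32·t(Foggy) + 0.24·t(Rainy)
Solving: t(Foggy) = 2.9835, t(Rainy) = 2.5720.
Expected days from Rainy to Sunny: 2.5720.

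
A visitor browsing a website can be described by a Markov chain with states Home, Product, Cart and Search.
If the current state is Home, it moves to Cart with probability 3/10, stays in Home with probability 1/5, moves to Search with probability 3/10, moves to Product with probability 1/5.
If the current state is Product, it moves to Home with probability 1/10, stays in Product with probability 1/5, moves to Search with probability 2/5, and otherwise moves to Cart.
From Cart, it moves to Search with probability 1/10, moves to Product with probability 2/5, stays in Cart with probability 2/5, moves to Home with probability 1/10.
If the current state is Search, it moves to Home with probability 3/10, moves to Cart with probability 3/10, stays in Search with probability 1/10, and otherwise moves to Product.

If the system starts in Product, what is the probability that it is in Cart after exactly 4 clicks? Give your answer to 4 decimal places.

Propagate the distribution vector 4 clicks from Product.
After 0 clicks: (0.0000, 1.0000, 0.0000, 0.0000)
After 1 click: (0.1000, 0.2000, 0.3000, 0.4000)
After 2 clicks: (0.1900, 0.3000, 0.3300, 0.1800)
After 3 clicks: (0.1550, 0.2840, 0.3330, 0.2280)
After 4 clicks: (0.1611, 0.2894, 0.3333, 0.2162)
P(in Cart after 4 clicks) = 0.3333

0.3333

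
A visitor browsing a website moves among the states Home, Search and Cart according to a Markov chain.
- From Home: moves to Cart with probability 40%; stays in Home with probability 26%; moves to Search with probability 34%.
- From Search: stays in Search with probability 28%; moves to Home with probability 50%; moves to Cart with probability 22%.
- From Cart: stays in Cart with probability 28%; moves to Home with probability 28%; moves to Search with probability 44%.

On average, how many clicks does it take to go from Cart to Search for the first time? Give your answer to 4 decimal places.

2.4240

Let t(s) be the expected number of clicks to first reach Search from state s, with t(Search) = 0. Conditioning on the first click:
t(Home) = 1 + 0.26·t(Home) + 0.4·t(Cart)
t(Cart) = 1 + 0.28·t(Home) + 0.28·t(Cart)
Solving: t(Home) = 2.6616, t(Cart) = 2.4240.
Expected clicks from Cart to Search: 2.4240.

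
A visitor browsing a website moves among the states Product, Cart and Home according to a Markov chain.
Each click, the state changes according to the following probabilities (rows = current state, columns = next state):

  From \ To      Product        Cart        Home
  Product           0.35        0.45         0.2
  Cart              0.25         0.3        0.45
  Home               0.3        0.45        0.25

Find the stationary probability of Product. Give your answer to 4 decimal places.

0.2952

Let the stationary distribution be π with π = πP and π_1 + π_2 + π_3 = 1.
π_1 = 0.35·π_1 + 0.25·π_2 + 0.3·π_3
π_2 = 0.45·π_1 + 0.3·π_2 + 0.45·π_3
Solving with the normalization constraint gives π = (0.2952, 0.3913, 0.3135).
So the stationary probability of Product is 0.2952.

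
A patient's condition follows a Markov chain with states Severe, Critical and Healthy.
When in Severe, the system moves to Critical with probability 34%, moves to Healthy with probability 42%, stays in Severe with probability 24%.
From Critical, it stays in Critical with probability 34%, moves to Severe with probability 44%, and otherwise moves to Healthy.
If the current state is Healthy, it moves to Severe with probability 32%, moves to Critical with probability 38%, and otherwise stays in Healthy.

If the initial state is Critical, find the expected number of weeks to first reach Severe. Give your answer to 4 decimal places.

2.4313

Let t(s) be the expected number of weeks to first reach Severe from state s, with t(Severe) = 0. Conditioning on the first week:
t(Critical) = 1 + 0.34·t(Critical) + 0.22·t(Healthy)
t(Healthy) = 1 + 0.38·t(Critical) + 0.3·t(Healthy)
Solving: t(Critical) = 2.4313, t(Healthy) = 2.7484.
Expected weeks from Critical to Severe: 2.4313.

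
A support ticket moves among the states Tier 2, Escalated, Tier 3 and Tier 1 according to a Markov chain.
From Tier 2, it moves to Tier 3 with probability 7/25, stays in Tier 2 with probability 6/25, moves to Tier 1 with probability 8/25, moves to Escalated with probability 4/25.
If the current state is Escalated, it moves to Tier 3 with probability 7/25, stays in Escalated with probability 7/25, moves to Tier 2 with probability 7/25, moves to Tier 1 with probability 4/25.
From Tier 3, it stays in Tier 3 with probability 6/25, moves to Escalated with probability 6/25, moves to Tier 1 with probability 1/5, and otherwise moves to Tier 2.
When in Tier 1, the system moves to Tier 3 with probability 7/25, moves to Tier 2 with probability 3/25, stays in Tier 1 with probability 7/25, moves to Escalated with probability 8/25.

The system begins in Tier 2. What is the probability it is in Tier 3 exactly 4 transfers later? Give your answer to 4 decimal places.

Propagate the distribution vector 4 transfers from Tier 2.
After 0 transfers: (1.0000, 0.0000, 0.0000, 0.0000)
After 1 transfer: (0.2400, 0.1600, 0.2800, 0.3200)
After 2 transfers: (0.2304, 0.2528, 0.2688, 0.2480)
After 3 transfers: (0.2419, 0.2515, 0.2692, 0.2374)
After 4 transfers: (0.2431, 0.2497, 0.2692, 0.2380)
P(in Tier 3 after 4 transfers) = 0.2692

0.2692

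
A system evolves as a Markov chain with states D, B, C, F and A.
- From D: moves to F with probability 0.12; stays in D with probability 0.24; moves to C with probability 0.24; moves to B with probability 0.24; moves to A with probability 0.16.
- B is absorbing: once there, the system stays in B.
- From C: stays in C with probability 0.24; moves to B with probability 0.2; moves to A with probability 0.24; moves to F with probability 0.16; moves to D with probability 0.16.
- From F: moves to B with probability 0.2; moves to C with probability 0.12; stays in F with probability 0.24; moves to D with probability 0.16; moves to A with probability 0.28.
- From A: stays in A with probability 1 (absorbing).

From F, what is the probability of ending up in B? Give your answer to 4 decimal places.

0.4502

Let h(s) be the probability of absorption at B starting from transient state s. Then h(B) = 1 and h(A) = 0. By first-step analysis:
h(D) = 0.24·h(D) + 0.24·1 + 0.24·h(C) + 0.12·h(F) + 0.16·0
h(C) = 0.16·h(D) + 0.2·1 + 0.24·h(C) + 0.16·h(F) + 0.24·0
h(F) = 0.16·h(D) + 0.2·1 + 0.12·h(C) + 0.24·h(F) + 0.28·0
Solving: h(D) = 0.5355, h(C) = 0.4707, h(F) = 0.4502.
Starting from F, the probability is 0.4502.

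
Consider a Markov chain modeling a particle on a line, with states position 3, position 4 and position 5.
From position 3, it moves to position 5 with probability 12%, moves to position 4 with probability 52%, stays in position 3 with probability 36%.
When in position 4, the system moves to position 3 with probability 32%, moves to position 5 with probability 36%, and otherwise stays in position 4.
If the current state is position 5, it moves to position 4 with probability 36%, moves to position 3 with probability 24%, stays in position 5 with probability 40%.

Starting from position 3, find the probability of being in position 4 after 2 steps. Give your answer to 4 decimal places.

0.3968

Sum over the intermediate state after 1 step:
P = P(position 3→position 3)·P(position 3→position 4) + P(position 3→position 4)·P(position 4→position 4) + P(position 3→position 5)·P(position 5→position 4)
  = 0.36×0.52 + 0.52×0.32 + 0.12×0.36
  = 0.1872 + 0.1664 + 0.0432 = 0.3968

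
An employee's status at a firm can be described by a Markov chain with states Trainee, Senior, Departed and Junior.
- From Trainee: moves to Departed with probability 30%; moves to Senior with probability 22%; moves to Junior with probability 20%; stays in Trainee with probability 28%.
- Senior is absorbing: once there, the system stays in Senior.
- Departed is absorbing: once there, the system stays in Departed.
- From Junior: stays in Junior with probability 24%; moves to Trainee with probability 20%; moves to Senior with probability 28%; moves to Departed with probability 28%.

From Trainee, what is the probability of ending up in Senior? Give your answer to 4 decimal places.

0.4401

Let h(s) be the probability of absorption at Senior starting from transient state s. Then h(Senior) = 1 and h(Departed) = 0. By first-step analysis:
h(Trainee) = 0.28·h(Trainee) + 0.22·1 + 0.3·0 + 0.2·h(Junior)
h(Junior) = 0.2·h(Trainee) + 0.28·1 + 0.28·0 + 0.24·h(Junior)
Solving: h(Trainee) = 0.4401, h(Junior) = 0.4842.
Starting from Trainee, the probability is 0.4401.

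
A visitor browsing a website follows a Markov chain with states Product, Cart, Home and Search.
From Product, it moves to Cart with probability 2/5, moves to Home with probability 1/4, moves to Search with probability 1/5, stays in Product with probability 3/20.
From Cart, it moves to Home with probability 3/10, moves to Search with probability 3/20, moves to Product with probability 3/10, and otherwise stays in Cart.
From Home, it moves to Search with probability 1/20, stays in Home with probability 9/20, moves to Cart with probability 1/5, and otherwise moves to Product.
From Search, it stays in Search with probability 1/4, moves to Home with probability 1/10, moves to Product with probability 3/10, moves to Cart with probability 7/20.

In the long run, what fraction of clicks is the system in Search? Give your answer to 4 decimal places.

0.1475

Let the stationary distribution be π with π = πP and π_1 + π_2 + π_3 + π_4 = 1.
π_1 = 0.15·π_1 + 0.3·π_2 + 0.3·π_3 + 0.3·π_4
π_2 = 0.4·π_1 + 0.25·π_2 + 0.2·π_3 + 0.35·π_4
π_3 = 0.25·π_1 + 0.3·π_2 + 0.45·π_3 + 0.1·π_4
Solving with the normalization constraint gives π = (0.2609, 0.2887, 0.3029, 0.1475).
So the stationary probability of Search is 0.1475.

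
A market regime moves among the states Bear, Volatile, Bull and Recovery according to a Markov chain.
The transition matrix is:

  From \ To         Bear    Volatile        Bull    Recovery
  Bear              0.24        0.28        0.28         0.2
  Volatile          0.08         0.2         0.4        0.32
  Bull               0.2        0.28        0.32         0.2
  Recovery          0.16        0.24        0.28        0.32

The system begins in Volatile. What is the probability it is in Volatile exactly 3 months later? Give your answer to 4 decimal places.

0.2494

Propagate the distribution vector 3 months from Volatile.
After 0 months: (0.0000, 1.0000, 0.0000, 0.0000)
After 1 month: (0.0800, 0.2000, 0.4000, 0.3200)
After 2 months: (0.1664, 0.2512, 0.3200, 0.2624)
After 3 months: (0.1660, 0.2494, 0.3229, 0.2616)
P(in Volatile after 3 months) = 0.2494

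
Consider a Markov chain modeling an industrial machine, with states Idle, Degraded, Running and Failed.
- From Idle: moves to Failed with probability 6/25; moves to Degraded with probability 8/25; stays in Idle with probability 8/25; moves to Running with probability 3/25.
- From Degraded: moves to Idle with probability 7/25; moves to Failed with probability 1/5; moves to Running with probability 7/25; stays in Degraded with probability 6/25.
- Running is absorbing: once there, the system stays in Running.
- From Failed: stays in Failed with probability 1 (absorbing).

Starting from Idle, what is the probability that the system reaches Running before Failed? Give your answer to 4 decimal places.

Let h(s) be the probability of absorption at Running starting from transient state s. Then h(Running) = 1 and h(Failed) = 0. By first-step analysis:
h(Idle) = 0.32·h(Idle) + 0.32·h(Degraded) + 0.12·1 + 0.24·0
h(Degraded) = 0.28·h(Idle) + 0.24·h(Degraded) + 0.28·1 + 0.2·0
Solving: h(Idle) = 0.4232, h(Degraded) = 0.5243.
Starting from Idle, the probability is 0.4232.

0.4232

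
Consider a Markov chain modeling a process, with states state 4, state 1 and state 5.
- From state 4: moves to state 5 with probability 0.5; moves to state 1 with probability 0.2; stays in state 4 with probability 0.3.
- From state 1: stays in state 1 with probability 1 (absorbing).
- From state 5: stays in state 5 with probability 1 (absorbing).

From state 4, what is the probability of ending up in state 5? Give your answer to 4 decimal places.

Let h(s) be the probability of absorption at state 5 starting from transient state s. Then h(state 5) = 1 and h(state 1) = 0. By first-step analysis:
h(state 4) = 0.3·h(state 4) + 0.2·0 + 0.5·1
Solving: h(state 4) = 0.7143.
Starting from state 4, the probability is 0.7143.

0.7143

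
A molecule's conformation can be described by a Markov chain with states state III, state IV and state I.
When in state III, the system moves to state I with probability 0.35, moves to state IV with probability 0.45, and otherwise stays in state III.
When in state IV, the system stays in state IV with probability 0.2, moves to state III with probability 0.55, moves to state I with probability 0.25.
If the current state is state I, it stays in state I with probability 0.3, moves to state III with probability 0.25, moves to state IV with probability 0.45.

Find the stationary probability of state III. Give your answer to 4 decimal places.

Let the stationary distribution be π with π = πP and π_1 + π_2 + π_3 = 1.
π_1 = 0.2·π_1 + 0.55·π_2 + 0.25·π_3
π_2 = 0.45·π_1 + 0.2·π_2 + 0.45·π_3
Solving with the normalization constraint gives π = (0.3410, 0.3600, 0.2990).
So the stationary probability of state III is 0.3410.

0.3410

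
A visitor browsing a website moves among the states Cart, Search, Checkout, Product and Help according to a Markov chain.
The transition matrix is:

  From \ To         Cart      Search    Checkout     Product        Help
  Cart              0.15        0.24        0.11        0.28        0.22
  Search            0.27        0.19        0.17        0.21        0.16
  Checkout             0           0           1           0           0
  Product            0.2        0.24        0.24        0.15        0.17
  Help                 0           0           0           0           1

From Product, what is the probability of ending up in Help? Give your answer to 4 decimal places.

Let h(s) be the probability of absorption at Help starting from transient state s. Then h(Help) = 1 and h(Checkout) = 0. By first-step analysis:
h(Cart) = 0.15·h(Cart) + 0.24·h(Search) + 0.11·0 + 0.28·h(Product) + 0.22·1
h(Search) = 0.27·h(Cart) + 0.19·h(Search) + 0.17·0 + 0.21·h(Product) + 0.16·1
h(Product) = 0.2·h(Cart) + 0.24·h(Search) + 0.24·0 + 0.15·h(Product) + 0.17·1
Solving: h(Cart) = 0.5581, h(Search) = 0.5065, h(Product) = 0.4743.
Starting from Product, the probability is 0.4743.

0.4743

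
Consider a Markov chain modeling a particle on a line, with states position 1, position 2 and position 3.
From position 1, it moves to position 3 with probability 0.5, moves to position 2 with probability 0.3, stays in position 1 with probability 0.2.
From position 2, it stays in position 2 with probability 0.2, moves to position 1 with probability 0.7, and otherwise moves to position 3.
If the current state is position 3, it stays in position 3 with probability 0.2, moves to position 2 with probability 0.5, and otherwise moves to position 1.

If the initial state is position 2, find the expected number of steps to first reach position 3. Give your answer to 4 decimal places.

Let t(s) be the expected number of steps to first reach position 3 from state s, with t(position 3) = 0. Conditioning on the first step:
t(position 1) = 1 + 0.2·t(position 1) + 0.3·t(position 2)
t(position 2) = 1 + 0.7·t(position 1) + 0.2·t(position 2)
Solving: t(position 1) = 2.5581, t(position 2) = 3.4884.
Expected steps from position 2 to position 3: 3.4884.

3.4884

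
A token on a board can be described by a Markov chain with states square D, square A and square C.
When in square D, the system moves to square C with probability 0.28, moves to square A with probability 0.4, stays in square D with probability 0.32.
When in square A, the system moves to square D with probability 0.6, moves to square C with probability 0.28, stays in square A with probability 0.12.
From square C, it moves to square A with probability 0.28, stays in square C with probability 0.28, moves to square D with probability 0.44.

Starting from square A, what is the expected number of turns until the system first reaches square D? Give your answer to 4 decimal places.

1.8012

Let t(s) be the expected number of turns to first reach square D from state s, with t(square D) = 0. Conditioning on the first turn:
t(square A) = 1 + 0.12·t(square A) + 0.28·t(square C)
t(square C) = 1 + 0.28·t(square A) + 0.28·t(square C)
Solving: t(square A) = 1.8012, t(square C) = 2.0893.
Expected turns from square A to square D: 1.8012.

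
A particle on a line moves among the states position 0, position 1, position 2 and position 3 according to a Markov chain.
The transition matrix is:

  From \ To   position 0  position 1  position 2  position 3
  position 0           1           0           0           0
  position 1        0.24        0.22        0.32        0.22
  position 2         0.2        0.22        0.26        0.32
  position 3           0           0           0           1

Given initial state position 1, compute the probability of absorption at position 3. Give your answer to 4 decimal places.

Let h(s) be the probability of absorption at position 3 starting from transient state s. Then h(position 3) = 1 and h(position 0) = 0. By first-step analysis:
h(position 1) = 0.24·0 + 0.22·h(position 1) + 0.32·h(position 2) + 0.22·1
h(position 2) = 0.2·0 + 0.22·h(position 1) + 0.26·h(position 2) + 0.32·1
Solving: h(position 1) = 0.5233, h(position 2) = 0.5880.
Starting from position 1, the probability is 0.5233.

0.5233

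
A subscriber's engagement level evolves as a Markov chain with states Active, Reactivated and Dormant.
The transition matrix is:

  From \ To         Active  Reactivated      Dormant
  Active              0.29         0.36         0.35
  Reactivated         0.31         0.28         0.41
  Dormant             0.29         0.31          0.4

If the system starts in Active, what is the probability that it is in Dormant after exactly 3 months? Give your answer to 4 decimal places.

Propagate the distribution vector 3 months from Active.
After 0 months: (1.0000, 0.0000, 0.0000)
After 1 month: (0.2900, 0.3600, 0.3500)
After 2 months: (0.2972, 0.3137, 0.3891)
After 3 months: (0.2963, 0.3154, 0.3883)
P(in Dormant after 3 months) = 0.3883

0.3883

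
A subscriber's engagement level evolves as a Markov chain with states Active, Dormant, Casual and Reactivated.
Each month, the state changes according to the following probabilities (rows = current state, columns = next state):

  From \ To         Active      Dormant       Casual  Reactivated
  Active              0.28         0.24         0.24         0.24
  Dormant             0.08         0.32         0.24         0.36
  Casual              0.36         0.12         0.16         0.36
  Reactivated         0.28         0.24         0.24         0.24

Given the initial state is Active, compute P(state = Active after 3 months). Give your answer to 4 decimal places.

Propagate the distribution vector 3 months from Active.
After 0 months: (1.0000, 0.0000, 0.0000, 0.0000)
After 1 month: (0.2800, 0.2400, 0.2400, 0.2400)
After 2 months: (0.2512, 0.2304, 0.2208, 0.2976)
After 3 months: (0.2516, 0.2319, 0.2223, 0.2941)
P(in Active after 3 months) = 0.2516

0.2516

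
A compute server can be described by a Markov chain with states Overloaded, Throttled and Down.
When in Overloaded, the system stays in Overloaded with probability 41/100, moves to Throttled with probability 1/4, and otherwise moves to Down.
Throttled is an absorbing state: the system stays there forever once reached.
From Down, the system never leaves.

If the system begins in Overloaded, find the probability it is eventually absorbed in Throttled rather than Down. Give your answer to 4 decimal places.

0.4237

Let h(s) be the probability of absorption at Throttled starting from transient state s. Then h(Throttled) = 1 and h(Down) = 0. By first-step analysis:
h(Overloaded) = 0.41·h(Overloaded) + 0.25·1 + 0.34·0
Solving: h(Overloaded) = 0.4237.
Starting from Overloaded, the probability is 0.4237.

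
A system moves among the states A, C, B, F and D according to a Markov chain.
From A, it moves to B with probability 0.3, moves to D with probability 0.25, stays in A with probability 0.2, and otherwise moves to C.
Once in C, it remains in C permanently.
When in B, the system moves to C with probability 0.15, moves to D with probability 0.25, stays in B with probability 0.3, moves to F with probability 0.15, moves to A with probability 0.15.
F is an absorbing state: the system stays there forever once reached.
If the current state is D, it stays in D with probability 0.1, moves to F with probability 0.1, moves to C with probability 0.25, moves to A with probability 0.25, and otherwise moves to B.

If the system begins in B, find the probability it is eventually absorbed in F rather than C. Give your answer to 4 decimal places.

0.3711

Let h(s) be the probability of absorption at F starting from transient state s. Then h(F) = 1 and h(C) = 0. By first-step analysis:
h(A) = 0.2·h(A) + 0.25·0 + 0.3·h(B) + 0.25·h(D)
h(B) = 0.15·h(A) + 0.15·0 + 0.3·h(B) + 0.15·1 + 0.25·h(D)
h(D) = 0.25·h(A) + 0.25·0 + 0.3·h(B) + 0.1·1 + 0.1·h(D)
Solving: h(A) = 0.2328, h(B) = 0.3711, h(D) = 0.2995.
Starting from B, the probability is 0.3711.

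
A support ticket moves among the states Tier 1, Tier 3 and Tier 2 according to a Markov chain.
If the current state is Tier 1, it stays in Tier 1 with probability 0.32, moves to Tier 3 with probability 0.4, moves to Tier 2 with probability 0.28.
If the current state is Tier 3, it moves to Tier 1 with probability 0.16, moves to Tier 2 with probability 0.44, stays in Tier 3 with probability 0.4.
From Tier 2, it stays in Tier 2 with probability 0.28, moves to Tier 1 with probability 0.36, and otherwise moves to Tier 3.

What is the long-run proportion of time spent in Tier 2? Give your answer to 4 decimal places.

0.3418

Let the stationary distribution be π with π = πP and π_1 + π_2 + π_3 = 1.
π_1 = 0.32·π_1 + 0.16·π_2 + 0.36·π_3
π_2 = 0.4·π_1 + 0.4·π_2 + 0.36·π_3
Solving with the normalization constraint gives π = (0.2719, 0.3863, 0.3418).
So the stationary probability of Tier 2 is 0.3418.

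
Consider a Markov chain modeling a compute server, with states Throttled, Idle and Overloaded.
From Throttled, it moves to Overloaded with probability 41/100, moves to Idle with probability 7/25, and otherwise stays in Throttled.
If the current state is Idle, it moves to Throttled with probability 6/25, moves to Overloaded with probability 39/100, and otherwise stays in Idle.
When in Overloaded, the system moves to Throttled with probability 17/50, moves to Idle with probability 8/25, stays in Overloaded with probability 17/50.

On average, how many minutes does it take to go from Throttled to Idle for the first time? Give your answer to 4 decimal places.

3.3861

Let t(s) be the expected number of minutes to first reach Idle from state s, with t(Idle) = 0. Conditioning on the first minute:
t(Throttled) = 1 + 0.31·t(Throttled) + 0.41·t(Overloaded)
t(Overloaded) = 1 + 0.34·t(Throttled) + 0.34·t(Overloaded)
Solving: t(Throttled) = 3.3861, t(Overloaded) = 3.2595.
Expected minutes from Throttled to Idle: 3.3861.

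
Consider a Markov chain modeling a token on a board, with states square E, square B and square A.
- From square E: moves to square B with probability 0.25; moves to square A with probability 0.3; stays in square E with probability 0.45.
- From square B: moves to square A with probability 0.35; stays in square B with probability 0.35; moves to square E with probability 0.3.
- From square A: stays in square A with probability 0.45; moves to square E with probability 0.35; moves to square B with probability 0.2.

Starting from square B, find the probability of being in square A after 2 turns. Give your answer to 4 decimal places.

0.3700

Sum over the intermediate state after 1 turn:
P = P(square B→square E)·P(square E→square A) + P(square B→square B)·P(square B→square A) + P(square B→square A)·P(square A→square A)
  = 0.3×0.3 + 0.35×0.35 + 0.35×0.45
  = 0.0900 + 0.1225 + 0.1575 = 0.3700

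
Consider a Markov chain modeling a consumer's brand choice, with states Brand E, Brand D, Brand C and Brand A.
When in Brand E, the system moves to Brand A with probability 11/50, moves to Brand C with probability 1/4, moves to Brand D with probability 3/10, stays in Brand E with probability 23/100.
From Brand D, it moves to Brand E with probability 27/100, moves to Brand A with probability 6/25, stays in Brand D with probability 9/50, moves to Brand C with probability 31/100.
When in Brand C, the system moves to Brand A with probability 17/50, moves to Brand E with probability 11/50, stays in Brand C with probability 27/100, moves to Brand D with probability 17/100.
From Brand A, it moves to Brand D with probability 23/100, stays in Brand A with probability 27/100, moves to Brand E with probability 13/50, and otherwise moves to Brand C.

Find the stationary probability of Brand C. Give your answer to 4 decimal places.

Let the stationary distribution be π with π = πP and π_1 + π_2 + π_3 + π_4 = 1.
π_1 = 0.23·π_1 + 0.27·π_2 + 0.22·π_3 + 0.26·π_4
π_2 = 0.3·π_1 + 0.18·π_2 + 0.17·π_3 + 0.23·π_4
π_3 = 0.25·π_1 + 0.31·π_2 + 0.27·π_3 + 0.24·π_4
Solving with the normalization constraint gives π = (0.2442, 0.2201, 0.2658, 0.2698).
So the stationary probability of Brand C is 0.2658.

0.2658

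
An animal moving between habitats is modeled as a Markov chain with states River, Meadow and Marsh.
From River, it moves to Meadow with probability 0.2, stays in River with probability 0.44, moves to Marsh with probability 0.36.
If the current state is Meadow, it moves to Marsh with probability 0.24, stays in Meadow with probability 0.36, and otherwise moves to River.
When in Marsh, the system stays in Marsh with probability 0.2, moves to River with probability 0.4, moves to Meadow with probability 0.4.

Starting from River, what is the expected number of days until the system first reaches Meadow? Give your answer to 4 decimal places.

3.8158

Let t(s) be the expected number of days to first reach Meadow from state s, with t(Meadow) = 0. Conditioning on the first day:
t(River) = 1 + 0.44·t(River) + 0.36·t(Marsh)
t(Marsh) = 1 + 0.4·t(River) + 0.2·t(Marsh)
Solving: t(River) = 3.8158, t(Marsh) = 3.1579.
Expected days from River to Meadow: 3.8158.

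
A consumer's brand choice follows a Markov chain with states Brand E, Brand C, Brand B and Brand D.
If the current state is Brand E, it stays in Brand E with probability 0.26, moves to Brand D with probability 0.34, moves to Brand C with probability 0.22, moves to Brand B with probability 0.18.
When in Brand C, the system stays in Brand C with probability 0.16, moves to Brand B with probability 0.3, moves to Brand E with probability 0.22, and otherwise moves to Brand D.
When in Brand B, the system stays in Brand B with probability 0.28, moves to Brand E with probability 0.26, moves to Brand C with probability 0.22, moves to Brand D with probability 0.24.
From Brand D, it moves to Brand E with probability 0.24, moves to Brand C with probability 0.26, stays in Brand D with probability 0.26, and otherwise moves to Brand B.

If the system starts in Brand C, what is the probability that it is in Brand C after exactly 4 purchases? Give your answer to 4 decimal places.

Propagate the distribution vector 4 purchases from Brand C.
After 0 purchases: (0.0000, 1.0000, 0.0000, 0.0000)
After 1 purchase: (0.2200, 0.1600, 0.3000, 0.3200)
After 2 purchases: (0.2472, 0.2232, 0.2484, 0.2812)
After 3 purchases: (0.2454, 0.2179, 0.2485, 0.2882)
After 4 purchases: (0.2455, 0.2185, 0.2483, 0.2877)
P(in Brand C after 4 purchases) = 0.2185

0.2185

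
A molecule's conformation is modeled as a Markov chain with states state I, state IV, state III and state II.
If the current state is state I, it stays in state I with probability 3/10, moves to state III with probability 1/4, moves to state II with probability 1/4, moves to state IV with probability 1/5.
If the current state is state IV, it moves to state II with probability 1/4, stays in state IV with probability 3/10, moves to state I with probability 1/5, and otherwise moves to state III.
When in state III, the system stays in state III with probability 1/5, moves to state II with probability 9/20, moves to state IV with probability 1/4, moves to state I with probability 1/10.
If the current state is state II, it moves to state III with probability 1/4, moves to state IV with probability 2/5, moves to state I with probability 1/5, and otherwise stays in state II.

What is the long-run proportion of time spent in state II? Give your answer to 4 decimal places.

0.2706

Let the stationary distribution be π with π = πP and π_1 + π_2 + π_3 + π_4 = 1.
π_1 = 0.3·π_1 + 0.2·π_2 + 0.1·π_3 + 0.2·π_4
π_2 = 0.2·π_1 + 0.3·π_2 + 0.25·π_3 + 0.4·π_4
π_3 = 0.25·π_1 + 0.25·π_2 + 0.2·π_3 + 0.25·π_4
Solving with the normalization constraint gives π = (0.1958, 0.2956, 0.2381, 0.2706).
So the stationary probability of state II is 0.2706.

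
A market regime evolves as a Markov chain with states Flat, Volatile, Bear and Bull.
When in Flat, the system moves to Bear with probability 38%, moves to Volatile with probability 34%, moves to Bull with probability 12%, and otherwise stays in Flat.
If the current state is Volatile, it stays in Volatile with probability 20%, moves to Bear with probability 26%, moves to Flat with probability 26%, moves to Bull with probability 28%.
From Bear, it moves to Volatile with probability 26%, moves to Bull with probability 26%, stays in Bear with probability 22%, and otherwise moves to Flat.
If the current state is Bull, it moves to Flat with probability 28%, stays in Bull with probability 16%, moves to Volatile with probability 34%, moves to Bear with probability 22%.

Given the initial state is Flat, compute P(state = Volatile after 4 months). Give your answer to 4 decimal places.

0.2788

Propagate the distribution vector 4 months from Flat.
After 0 months: (1.0000, 0.0000, 0.0000, 0.0000)
After 1 month: (0.1600, 0.3400, 0.3800, 0.1200)
After 2 months: (0.2464, 0.2620, 0.2592, 0.2324)
After 3 months: (0.2400, 0.2826, 0.2699, 0.2075)
After 4 months: (0.2401, 0.2788, 0.2697, 0.2113)
P(in Volatile after 4 months) = 0.2788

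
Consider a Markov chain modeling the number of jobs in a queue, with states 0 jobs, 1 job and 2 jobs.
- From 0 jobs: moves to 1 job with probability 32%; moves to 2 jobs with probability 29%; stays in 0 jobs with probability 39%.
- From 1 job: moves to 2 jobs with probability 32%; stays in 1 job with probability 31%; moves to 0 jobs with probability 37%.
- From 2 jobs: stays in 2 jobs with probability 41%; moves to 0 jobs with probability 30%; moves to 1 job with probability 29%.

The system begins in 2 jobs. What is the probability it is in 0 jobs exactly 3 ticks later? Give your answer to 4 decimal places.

0.3526

Propagate the distribution vector 3 ticks from 2 jobs.
After 0 ticks: (0.0000, 0.0000, 1.0000)
After 1 tick: (0.3000, 0.2900, 0.4100)
After 2 ticks: (0.3473, 0.3048, 0.3479)
After 3 ticks: (0.3526, 0.3065, 0.3409)
P(in 0 jobs after 3 ticks) = 0.3526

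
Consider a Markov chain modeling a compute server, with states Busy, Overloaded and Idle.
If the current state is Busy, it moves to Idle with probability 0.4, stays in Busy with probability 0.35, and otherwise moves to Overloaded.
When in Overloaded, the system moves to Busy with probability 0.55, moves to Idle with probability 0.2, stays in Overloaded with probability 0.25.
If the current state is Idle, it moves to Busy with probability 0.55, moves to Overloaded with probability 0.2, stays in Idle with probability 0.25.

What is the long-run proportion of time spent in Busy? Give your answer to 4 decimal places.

Let the stationary distribution be π with π = πP and π_1 + π_2 + π_3 = 1.
π_1 = 0.35·π_1 + 0.55·π_2 + 0.55·π_3
π_2 = 0.25·π_1 + 0.25·π_2 + 0.2·π_3
Solving with the normalization constraint gives π = (0.4583, 0.2346, 0.3070).
So the stationary probability of Busy is 0.4583.

0.4583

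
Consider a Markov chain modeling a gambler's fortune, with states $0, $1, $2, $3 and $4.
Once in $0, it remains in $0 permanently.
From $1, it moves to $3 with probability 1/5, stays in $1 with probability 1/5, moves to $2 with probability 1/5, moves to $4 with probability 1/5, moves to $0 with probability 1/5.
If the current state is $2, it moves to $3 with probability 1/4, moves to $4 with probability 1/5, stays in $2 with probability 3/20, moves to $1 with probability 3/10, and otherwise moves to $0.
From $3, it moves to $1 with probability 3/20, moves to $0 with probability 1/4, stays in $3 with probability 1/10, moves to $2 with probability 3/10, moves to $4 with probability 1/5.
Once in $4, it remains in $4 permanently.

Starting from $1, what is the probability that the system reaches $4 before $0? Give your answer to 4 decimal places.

0.5145

Let h(s) be the probability of absorption at $4 starting from transient state s. Then h($4) = 1 and h($0) = 0. By first-step analysis:
h($1) = 0.2·0 + 0.2·h($1) + 0.2·h($2) + 0.2·h($3) + 0.2·1
h($2) = 0.1·0 + 0.3·h($1) + 0.15·h($2) + 0.25·h($3) + 0.2·1
h($3) = 0.25·0 + 0.15·h($1) + 0.3·h($2) + 0.1·h($3) + 0.2·1
Solving: h($1) = 0.5145, h($2) = 0.5626, h($3) = 0.4955.
Starting from $1, the probability is 0.5145.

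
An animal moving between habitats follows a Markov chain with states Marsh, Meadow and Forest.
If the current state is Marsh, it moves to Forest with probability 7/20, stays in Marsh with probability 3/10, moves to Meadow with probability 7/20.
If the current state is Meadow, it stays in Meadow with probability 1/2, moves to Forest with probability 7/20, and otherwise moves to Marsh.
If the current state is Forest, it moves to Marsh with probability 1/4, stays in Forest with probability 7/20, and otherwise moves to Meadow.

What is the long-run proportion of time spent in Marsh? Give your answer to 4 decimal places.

Let the stationary distribution be π with π = πP and π_1 + π_2 + π_3 = 1.
π_1 = 0.3·π_1 + 0.15·π_2 + 0.25·π_3
π_2 = 0.35·π_1 + 0.5·π_2 + 0.4·π_3
Solving with the normalization constraint gives π = (0.2176, 0.4324, 0.3500).
So the stationary probability of Marsh is 0.2176.

0.2176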